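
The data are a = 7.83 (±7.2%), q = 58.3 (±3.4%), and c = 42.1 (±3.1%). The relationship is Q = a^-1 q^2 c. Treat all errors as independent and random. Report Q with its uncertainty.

18300 ± 1900

Products/powers → add relative errors in quadrature, weighted by exponent:
  (-1·δa/a)² = (-1×0.0720)² = 0.00518;  (2·δq/q)² = (2×0.0340)² = 0.00462;  (1·δc/c)² = (1×0.0310)² = 0.000961
δQ/Q = √(0.0108) = 0.104
Q = 18300, so δQ = 0.104 × 18300 = 1900.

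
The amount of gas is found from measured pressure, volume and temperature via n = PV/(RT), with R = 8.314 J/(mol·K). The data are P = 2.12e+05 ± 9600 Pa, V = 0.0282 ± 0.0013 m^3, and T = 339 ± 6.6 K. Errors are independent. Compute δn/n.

Products/powers → add relative errors in quadrature, weighted by exponent:
  (1·δP/P)² = (1×0.0453)² = 0.00205;  (1·δV/V)² = (1×0.0461)² = 0.00213;  (-1·δT/T)² = (-1×0.0195)² = 0.000379
δn/n = √(0.00455) = 0.0675

0.0675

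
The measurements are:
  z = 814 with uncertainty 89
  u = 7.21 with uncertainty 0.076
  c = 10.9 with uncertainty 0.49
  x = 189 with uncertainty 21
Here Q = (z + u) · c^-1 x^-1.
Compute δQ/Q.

0.162

Let w = z + u = 821. δw = √(δz² + δu²) = √(7920 + 0.00578) = 89.0, so δw/w = 0.108.
Q is then a monomial in w, c, x:
δQ/Q = √((δw/w)² + (-1·δc/c)² + (-1·δx/x)²) = √(0.0117 + 0.00202 + 0.0123) = 0.162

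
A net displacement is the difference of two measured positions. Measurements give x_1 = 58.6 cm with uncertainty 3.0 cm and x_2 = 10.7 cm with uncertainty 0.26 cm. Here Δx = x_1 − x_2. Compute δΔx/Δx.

0.0629

Sums and differences: (δΔx)² = Σ (cᵢ δxᵢ)².
  (δx_1)² = 9.00;  (δx_2)² = 0.0676
δΔx = √(9.07) = 3.01 cm
Δx = 47.9 cm, so δΔx/Δx = 3.01/47.9 = 0.0629.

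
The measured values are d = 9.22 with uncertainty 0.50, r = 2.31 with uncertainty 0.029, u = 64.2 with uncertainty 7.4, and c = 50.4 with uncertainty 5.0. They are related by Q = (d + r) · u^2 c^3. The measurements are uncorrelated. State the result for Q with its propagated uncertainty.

Let w = d + r = 11.5. δw = √(δd² + δr²) = √(0.250 + 0.000841) = 0.501, so δw/w = 0.0434.
Q is then a monomial in w, u, c:
δQ/Q = √((δw/w)² + (2·δu/u)² + (3·δc/c)²) = √(0.00189 + 0.0531 + 0.0886) = 0.379
Q = 6.08e+09, so δQ = 0.379 × 6.08e+09 = 2.31e+09.

(6.08 ± 2.31) × 10^9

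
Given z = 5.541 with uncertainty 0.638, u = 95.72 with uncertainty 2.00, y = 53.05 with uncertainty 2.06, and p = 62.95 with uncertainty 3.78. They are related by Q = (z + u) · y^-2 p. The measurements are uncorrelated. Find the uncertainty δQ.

0.227

Let w = z + u = 101.3. δw = √(δz² + δu²) = √(0.407 + 4.00) = 2.10, so δw/w = 0.0207.
Q is then a monomial in w, y, p:
δQ/Q = √((δw/w)² + (-2·δy/y)² + (1·δp/p)²) = √(0.000430 + 0.00603 + 0.00361) = 0.100
Q = 2.265, so δQ = 0.100 × 2.265 = 0.227.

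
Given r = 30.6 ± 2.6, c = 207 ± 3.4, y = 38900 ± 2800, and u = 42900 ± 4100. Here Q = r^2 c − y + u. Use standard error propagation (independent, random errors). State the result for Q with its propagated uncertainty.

Let p = r^2·c = 1.94e+05. δp/p = √((2·δr/r)² + (1·δc/c)²) = √(0.0289 + 0.000270) = 0.171, so δp = 33100.
Q = p − y + u: δQ = √(δp² + δy² + δu²) = √(1.1e+09 + 7.84e+06 + 1.68e+07) = 33500
Q = 1.98e+05.

(1.98 ± 0.335) × 10^5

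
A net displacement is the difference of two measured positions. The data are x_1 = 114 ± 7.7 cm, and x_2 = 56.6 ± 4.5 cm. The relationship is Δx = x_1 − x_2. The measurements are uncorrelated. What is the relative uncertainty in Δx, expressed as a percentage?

15.5%

Absolute uncertainties add in quadrature for a linear combination:
  (δx_1)² = 59.3;  (δx_2)² = 20.2
δΔx = √(79.5) = 8.92 cm
Δx = 57.4 cm, so δΔx/Δx = 8.92/57.4 = 0.155.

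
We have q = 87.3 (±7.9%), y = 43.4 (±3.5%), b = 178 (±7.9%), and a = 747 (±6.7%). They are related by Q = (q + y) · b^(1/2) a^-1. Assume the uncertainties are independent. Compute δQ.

Let u = q + y = 131. δu = √(δq² + δy²) = √(47.6 + 2.31) = 7.06, so δu/u = 0.0540.
Q is then a monomial in u, b, a:
δQ/Q = √((δu/u)² + (½·δb/b)² + (-1·δa/a)²) = √(0.00292 + 0.00156 + 0.00449) = 0.0947
Q = 2.33, so δQ = 0.0947 × 2.33 = 0.221.

0.221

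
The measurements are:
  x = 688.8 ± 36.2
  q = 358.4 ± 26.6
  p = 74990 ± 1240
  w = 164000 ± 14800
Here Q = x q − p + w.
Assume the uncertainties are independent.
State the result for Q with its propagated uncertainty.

Let h = x·q = 246900. δh/h = √((1·δx/x)² + (1·δq/q)²) = √(0.00276 + 0.00551) = 0.0909, so δh = 22500.
Q = h − p + w: δQ = √(δh² + δp² + δw²) = √(5.04e+08 + 1.54e+06 + 2.19e+08) = 26900
Q = 335900.

335900 ± 26900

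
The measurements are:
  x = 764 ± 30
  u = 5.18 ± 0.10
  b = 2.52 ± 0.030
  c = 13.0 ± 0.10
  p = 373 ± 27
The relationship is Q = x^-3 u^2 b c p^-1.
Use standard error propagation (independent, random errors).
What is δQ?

Relative error in a monomial: (δQ/Q)² = Σ (nᵢ · δxᵢ/xᵢ)².
  (-3·δx/x)² = (-3×0.0393)² = 0.0139;  (2·δu/u)² = (2×0.0193)² = 0.00149;  (1·δb/b)² = (1×0.0119)² = 0.000142;  (1·δc/c)² = (1×0.00769)² = 5.92e-05;  (-1·δp/p)² = (-1×0.0724)² = 0.00524
δQ/Q = √(0.0208) = 0.144
Q = 5.28e-09, so δQ = 0.144 × 5.28e-09 = 7.62e-10.

7.62e-10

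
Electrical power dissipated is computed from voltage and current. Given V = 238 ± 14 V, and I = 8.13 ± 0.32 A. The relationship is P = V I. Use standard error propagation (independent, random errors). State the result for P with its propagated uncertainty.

Since P is a product/quotient, work with relative uncertainties:
  (1·δV/V)² = (1×0.0588)² = 0.00346;  (1·δI/I)² = (1×0.0394)² = 0.00155
δP/P = √(0.00501) = 0.0708
P = 1930 W, so δP = 0.0708 × 1930 = 137 W.

1930 ± 137 W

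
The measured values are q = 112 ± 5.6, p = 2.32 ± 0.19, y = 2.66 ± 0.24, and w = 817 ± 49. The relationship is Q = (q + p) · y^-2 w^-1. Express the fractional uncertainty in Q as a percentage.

Let u = q + p = 114. δu = √(δq² + δp²) = √(31.4 + 0.0361) = 5.60, so δu/u = 0.0490.
Q is then a monomial in u, y, w:
δQ/Q = √((δu/u)² + (-2·δy/y)² + (-1·δw/w)²) = √(0.00240 + 0.0326 + 0.00360) = 0.196

19.6%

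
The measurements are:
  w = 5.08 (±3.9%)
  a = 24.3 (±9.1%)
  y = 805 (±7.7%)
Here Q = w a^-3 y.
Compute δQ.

Products/powers → add relative errors in quadrature, weighted by exponent:
  (1·δw/w)² = (1×0.0390)² = 0.00152;  (-3·δa/a)² = (-3×0.0910)² = 0.0745;  (1·δy/y)² = (1×0.0770)² = 0.00593
δQ/Q = √(0.0820) = 0.286
Q = 0.285, so δQ = 0.286 × 0.285 = 0.0816.

0.0816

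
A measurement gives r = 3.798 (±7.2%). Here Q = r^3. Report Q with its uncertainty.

54.79 ± 11.8

For a monomial Q ∝ r^3, fractional errors add in quadrature:
  (3·δr/r)² = (3×0.0720)² = 0.0467
δQ/Q = √(0.0467) = 0.216
Q = 54.79, so δQ = 0.216 × 54.79 = 11.8.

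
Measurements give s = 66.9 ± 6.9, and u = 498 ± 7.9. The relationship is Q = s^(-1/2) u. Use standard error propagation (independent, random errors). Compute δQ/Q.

0.0540

Relative error in a monomial: (δQ/Q)² = Σ (nᵢ · δxᵢ/xᵢ)².
  (−½·δs/s)² = (-0.5×0.103)² = 0.00266;  (1·δu/u)² = (1×0.0159)² = 0.000252
δQ/Q = √(0.00291) = 0.0540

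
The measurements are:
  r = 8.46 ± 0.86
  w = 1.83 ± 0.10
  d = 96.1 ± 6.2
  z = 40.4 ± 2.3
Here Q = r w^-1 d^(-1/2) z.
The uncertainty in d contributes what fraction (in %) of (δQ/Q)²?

(δQ/Q)² = (1·δr/r)² + (-1·δw/w)² + (−½·δd/d)² + (1·δz/z)²
  r term: (1×0.102)² = 0.0103
  w term: (-1×0.0546)² = 0.00299
  d term: (-0.5×0.0645)² = 0.00104
  z term: (1×0.0569)² = 0.00324
Total = 0.0176. Share from d = 0.00104/0.0176 = 0.0591.

5.91%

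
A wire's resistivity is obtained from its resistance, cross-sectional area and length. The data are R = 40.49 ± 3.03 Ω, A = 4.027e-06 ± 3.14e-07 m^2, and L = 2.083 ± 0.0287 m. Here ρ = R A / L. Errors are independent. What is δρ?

8.53e-06 Ω·m

For a monomial ρ ∝ R, A, L^-1, fractional errors add in quadrature:
  (1·δR/R)² = (1×0.0748)² = 0.00560;  (1·δA/A)² = (1×0.0780)² = 0.00608;  (-1·δL/L)² = (-1×0.0138)² = 0.000190
δρ/ρ = √(0.0119) = 0.109
ρ = 7.828e-05 Ω·m, so δρ = 0.109 × 7.828e-05 = 8.53e-06 Ω·m.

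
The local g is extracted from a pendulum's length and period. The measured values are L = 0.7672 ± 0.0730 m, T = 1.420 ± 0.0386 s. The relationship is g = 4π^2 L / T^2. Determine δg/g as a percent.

11.0%

Relative error in a monomial: (δg/g)² = Σ (nᵢ · δxᵢ/xᵢ)².
  (1·δL/L)² = (1×0.0952)² = 0.00905;  (-2·δT/T)² = (-2×0.0272)² = 0.00296
δg/g = √(0.0120) = 0.110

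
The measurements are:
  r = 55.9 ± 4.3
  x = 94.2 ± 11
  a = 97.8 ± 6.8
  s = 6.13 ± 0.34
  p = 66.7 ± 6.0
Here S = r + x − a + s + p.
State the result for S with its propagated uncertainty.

125 ± 14.9

Sums and differences: (δS)² = Σ (cᵢ δxᵢ)².
  (δr)² = 18.5;  (δx)² = 121;  (δa)² = 46.2;  (δs)² = 0.116;  (δp)² = 36.0
δS = √(222) = 14.9
S = 125.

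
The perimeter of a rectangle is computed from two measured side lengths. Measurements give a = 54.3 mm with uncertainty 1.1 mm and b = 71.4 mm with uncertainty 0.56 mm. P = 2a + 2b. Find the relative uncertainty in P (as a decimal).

P is a linear combination, so absolute uncertainties add in quadrature:
  (2·δa)² = 4.84;  (2·δb)² = 1.25
δP = √(6.09) = 2.47 mm
P = 251 mm, so δP/P = 2.47/251 = 0.00982.

0.00982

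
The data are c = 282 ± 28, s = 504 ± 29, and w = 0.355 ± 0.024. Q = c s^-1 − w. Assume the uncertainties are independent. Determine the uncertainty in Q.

Let p = c·s^-1 = 0.560. δp/p = √((1·δc/c)² + (-1·δs/s)²) = √(0.00986 + 0.00331) = 0.115, so δp = 0.0642.
Q = p − w: δQ = √(δp² + δw²) = √(0.00412 + 0.000576) = 0.0685

0.0685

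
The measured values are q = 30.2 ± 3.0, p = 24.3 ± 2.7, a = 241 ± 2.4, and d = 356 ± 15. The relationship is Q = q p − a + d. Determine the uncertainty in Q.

110

Let w = q·p = 734. δw/w = √((1·δq/q)² + (1·δp/p)²) = √(0.00987 + 0.0123) = 0.149, so δw = 109.
Q = w − a + d: δQ = √(δw² + δa² + δd²) = √(12000 + 5.76 + 225) = 110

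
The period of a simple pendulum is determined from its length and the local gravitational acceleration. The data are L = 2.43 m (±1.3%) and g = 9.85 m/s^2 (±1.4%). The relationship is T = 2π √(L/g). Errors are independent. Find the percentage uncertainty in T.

Since T is a product/quotient, work with relative uncertainties:
  (½·δL/L)² = (0.5×0.0130)² = 4.23e-05;  (−½·δg/g)² = (-0.5×0.0140)² = 4.9e-05
δT/T = √(9.12e-05) = 0.00955

0.955%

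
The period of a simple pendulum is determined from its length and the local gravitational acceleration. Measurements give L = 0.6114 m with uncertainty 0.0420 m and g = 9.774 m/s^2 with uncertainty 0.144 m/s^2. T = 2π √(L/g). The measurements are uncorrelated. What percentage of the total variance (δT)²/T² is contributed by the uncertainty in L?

95.6%

(δT/T)² = (½·δL/L)² + (−½·δg/g)²
  L term: (0.5×0.0687)² = 0.00118
  g term: (-0.5×0.0147)² = 5.43e-05
Total = 0.00123. Share from L = 0.00118/0.00123 = 0.956.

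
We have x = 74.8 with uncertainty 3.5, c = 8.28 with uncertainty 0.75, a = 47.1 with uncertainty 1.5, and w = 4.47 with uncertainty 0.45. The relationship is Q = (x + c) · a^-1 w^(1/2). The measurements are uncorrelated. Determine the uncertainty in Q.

Let u = x + c = 83.1. δu = √(δx² + δc²) = √(12.2 + 0.562) = 3.58, so δu/u = 0.0431.
Q is then a monomial in u, a, w:
δQ/Q = √((δu/u)² + (-1·δa/a)² + (½·δw/w)²) = √(0.00186 + 0.00101 + 0.00253) = 0.0735
Q = 3.73, so δQ = 0.0735 × 3.73 = 0.274.

0.274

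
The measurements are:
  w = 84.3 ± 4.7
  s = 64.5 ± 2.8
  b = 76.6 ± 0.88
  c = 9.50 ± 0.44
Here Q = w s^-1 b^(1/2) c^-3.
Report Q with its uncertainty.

Since Q is a product/quotient, work with relative uncertainties:
  (1·δw/w)² = (1×0.0558)² = 0.00311;  (-1·δs/s)² = (-1×0.0434)² = 0.00188;  (½·δb/b)² = (0.5×0.0115)² = 3.3e-05;  (-3·δc/c)² = (-3×0.0463)² = 0.0193
δQ/Q = √(0.0243) = 0.156
Q = 0.0133, so δQ = 0.156 × 0.0133 = 0.00208.

0.0133 ± 0.00208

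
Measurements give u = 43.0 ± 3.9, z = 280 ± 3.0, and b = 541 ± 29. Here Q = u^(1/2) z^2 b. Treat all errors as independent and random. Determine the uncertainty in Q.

2.04e+07

Relative error in a monomial: (δQ/Q)² = Σ (nᵢ · δxᵢ/xᵢ)².
  (½·δu/u)² = (0.5×0.0907)² = 0.00206;  (2·δz/z)² = (2×0.0107)² = 0.000459;  (1·δb/b)² = (1×0.0536)² = 0.00287
δQ/Q = √(0.00539) = 0.0734
Q = 2.78e+08, so δQ = 0.0734 × 2.78e+08 = 2.04e+07.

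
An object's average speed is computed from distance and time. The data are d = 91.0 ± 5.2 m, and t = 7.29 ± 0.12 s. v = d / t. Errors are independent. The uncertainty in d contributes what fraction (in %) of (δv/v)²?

(δv/v)² = (1·δd/d)² + (-1·δt/t)²
  d term: (1×0.0571)² = 0.00327
  t term: (-1×0.0165)² = 0.000271
Total = 0.00354. Share from d = 0.00327/0.00354 = 0.923.

92.3%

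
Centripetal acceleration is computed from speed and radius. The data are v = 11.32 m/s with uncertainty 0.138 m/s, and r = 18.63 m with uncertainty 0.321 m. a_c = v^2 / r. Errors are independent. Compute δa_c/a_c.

0.0299

Since a_c is a product/quotient, work with relative uncertainties:
  (2·δv/v)² = (2×0.0122)² = 0.000594;  (-1·δr/r)² = (-1×0.0172)² = 0.000297
δa_c/a_c = √(0.000891) = 0.0299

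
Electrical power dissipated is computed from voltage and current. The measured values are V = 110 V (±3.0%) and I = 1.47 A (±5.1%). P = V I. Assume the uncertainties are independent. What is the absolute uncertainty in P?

P is a product of powers, so relative uncertainties combine in quadrature:
  (1·δV/V)² = (1×0.0300)² = 0.000900;  (1·δI/I)² = (1×0.0510)² = 0.00260
δP/P = √(0.00350) = 0.0592
P = 162 W, so δP = 0.0592 × 162 = 9.57 W.

9.57 W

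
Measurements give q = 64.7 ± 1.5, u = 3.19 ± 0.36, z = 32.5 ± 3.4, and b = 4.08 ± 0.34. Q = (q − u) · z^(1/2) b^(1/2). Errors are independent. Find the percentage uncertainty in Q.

Let w = q − u = 61.5. δw = √(δq² + δu²) = √(2.25 + 0.130) = 1.54, so δw/w = 0.0251.
Q is then a monomial in w, z, b:
δQ/Q = √((δw/w)² + (½·δz/z)² + (½·δb/b)²) = √(0.000629 + 0.00274 + 0.00174) = 0.0714

7.14%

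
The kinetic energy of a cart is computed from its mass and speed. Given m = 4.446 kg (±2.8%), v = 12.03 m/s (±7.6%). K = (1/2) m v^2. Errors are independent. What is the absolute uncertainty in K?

Products/powers → add relative errors in quadrature, weighted by exponent:
  (1·δm/m)² = (1×0.0280)² = 0.000784;  (2·δv/v)² = (2×0.0760)² = 0.0231
δK/K = √(0.0239) = 0.155
K = 321.7 J, so δK = 0.155 × 321.7 = 49.7 J.

49.7 J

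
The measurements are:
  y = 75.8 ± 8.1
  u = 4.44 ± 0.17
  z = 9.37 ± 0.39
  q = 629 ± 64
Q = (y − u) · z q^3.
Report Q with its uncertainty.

(1.66 ± 0.546) × 10^11

Let w = y − u = 71.4. δw = √(δy² + δu²) = √(65.6 + 0.0289) = 8.10, so δw/w = 0.114.
Q is then a monomial in w, z, q:
δQ/Q = √((δw/w)² + (1·δz/z)² + (3·δq/q)²) = √(0.0129 + 0.00173 + 0.0932) = 0.328
Q = 1.66e+11, so δQ = 0.328 × 1.66e+11 = 5.46e+10.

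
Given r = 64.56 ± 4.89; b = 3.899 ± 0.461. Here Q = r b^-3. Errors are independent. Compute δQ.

Q is a product of powers, so relative uncertainties combine in quadrature:
  (1·δr/r)² = (1×0.0757)² = 0.00574;  (-3·δb/b)² = (-3×0.118)² = 0.126
δQ/Q = √(0.132) = 0.363
Q = 1.089, so δQ = 0.363 × 1.089 = 0.395.

0.395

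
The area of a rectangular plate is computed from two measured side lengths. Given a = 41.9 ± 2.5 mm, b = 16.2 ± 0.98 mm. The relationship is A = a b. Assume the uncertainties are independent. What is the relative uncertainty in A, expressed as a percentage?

8.50%

For a monomial A ∝ a, b, fractional errors add in quadrature:
  (1·δa/a)² = (1×0.0597)² = 0.00356;  (1·δb/b)² = (1×0.0605)² = 0.00366
δA/A = √(0.00722) = 0.0850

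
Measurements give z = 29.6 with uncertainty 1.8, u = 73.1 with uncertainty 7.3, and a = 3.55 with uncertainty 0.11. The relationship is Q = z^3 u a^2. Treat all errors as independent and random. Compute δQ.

Q is a product of powers, so relative uncertainties combine in quadrature:
  (3·δz/z)² = (3×0.0608)² = 0.0333;  (1·δu/u)² = (1×0.0999)² = 0.00997;  (2·δa/a)² = (2×0.0310)² = 0.00384
δQ/Q = √(0.0471) = 0.217
Q = 2.39e+07, so δQ = 0.217 × 2.39e+07 = 5.18e+06.

5.18e+06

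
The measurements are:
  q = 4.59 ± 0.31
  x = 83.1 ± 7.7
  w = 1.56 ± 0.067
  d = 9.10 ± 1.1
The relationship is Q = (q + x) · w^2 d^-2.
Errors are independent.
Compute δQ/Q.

Let u = q + x = 87.7. δu = √(δq² + δx²) = √(0.0961 + 59.3) = 7.71, so δu/u = 0.0879.
Q is then a monomial in u, w, d:
δQ/Q = √((δu/u)² + (2·δw/w)² + (-2·δd/d)²) = √(0.00772 + 0.00738 + 0.0584) = 0.271

0.271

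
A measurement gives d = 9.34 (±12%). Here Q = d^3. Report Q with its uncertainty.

815 ± 293

Relative error in a monomial: (δQ/Q)² = Σ (nᵢ · δxᵢ/xᵢ)².
  (3·δd/d)² = (3×0.120)² = 0.130
δQ/Q = √(0.130) = 0.360
Q = 815, so δQ = 0.360 × 815 = 293.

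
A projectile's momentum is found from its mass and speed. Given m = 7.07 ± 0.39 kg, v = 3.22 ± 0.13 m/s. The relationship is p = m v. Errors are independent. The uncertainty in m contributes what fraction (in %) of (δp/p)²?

65.1%

(δp/p)² = (1·δm/m)² + (1·δv/v)²
  m term: (1×0.0552)² = 0.00304
  v term: (1×0.0404)² = 0.00163
Total = 0.00467. Share from m = 0.00304/0.00467 = 0.651.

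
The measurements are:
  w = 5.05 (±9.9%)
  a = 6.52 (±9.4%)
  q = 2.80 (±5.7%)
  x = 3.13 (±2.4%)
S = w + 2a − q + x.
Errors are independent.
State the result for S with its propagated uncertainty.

Absolute uncertainties add in quadrature for a linear combination:
  (δw)² = 0.250;  (2·δa)² = 1.50;  (δq)² = 0.0255;  (δx)² = 0.00564
δS = √(1.78) = 1.34
S = 18.4.

18.4 ± 1.34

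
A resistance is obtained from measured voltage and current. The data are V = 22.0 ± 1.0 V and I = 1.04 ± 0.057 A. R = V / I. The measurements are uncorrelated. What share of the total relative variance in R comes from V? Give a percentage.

40.8%

(δR/R)² = (1·δV/V)² + (-1·δI/I)²
  V term: (1×0.0455)² = 0.00207
  I term: (-1×0.0548)² = 0.00300
Total = 0.00507. Share from V = 0.00207/0.00507 = 0.408.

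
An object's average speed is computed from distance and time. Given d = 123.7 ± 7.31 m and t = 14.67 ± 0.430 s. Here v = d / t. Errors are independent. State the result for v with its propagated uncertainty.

8.432 ± 0.556 m/s

Each factor contributes (exponent × relative error)² to (δv/v)²:
  (1·δd/d)² = (1×0.0591)² = 0.00349;  (-1·δt/t)² = (-1×0.0293)² = 0.000859
δv/v = √(0.00435) = 0.0660
v = 8.432 m/s, so δv = 0.0660 × 8.432 = 0.556 m/s.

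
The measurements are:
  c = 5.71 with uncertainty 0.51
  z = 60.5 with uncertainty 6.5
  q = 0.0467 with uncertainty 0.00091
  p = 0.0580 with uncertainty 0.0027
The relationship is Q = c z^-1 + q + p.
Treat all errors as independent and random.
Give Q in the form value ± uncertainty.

Let w = c·z^-1 = 0.0944. δw/w = √((1·δc/c)² + (-1·δz/z)²) = √(0.00798 + 0.0115) = 0.140, so δw = 0.0132.
Q = w + q + p: δQ = √(δw² + δq² + δp²) = √(0.000174 + 8.28e-07 + 7.29e-06) = 0.0135
Q = 0.199.

0.199 ± 0.0135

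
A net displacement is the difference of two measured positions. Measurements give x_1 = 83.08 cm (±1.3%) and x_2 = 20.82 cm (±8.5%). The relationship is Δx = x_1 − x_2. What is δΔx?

For a sum/difference, combine absolute errors in quadrature:
  (δx_1)² = 1.17;  (δx_2)² = 3.13
δΔx = √(4.30) = 2.07 cm

2.07 cm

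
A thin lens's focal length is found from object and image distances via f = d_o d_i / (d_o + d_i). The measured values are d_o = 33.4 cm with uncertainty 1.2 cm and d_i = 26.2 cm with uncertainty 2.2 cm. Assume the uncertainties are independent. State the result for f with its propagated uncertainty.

∂f/∂d_o = (d_i/(d_o+d_i))² = 0.193;  ∂f/∂d_i = (d_o/(d_o+d_i))² = 0.314
δf = √((∂f/∂d_o · δd_o)² + (∂f/∂d_i · δd_i)²) = √(0.0538 + 0.477) = 0.729 cm
f = 14.7 cm.

14.7 ± 0.729 cm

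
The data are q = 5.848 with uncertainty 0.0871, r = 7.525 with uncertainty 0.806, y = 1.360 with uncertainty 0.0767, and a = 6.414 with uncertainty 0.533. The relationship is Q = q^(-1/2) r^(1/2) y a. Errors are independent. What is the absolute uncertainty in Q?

Q is a product of powers, so relative uncertainties combine in quadrature:
  (−½·δq/q)² = (-0.5×0.0149)² = 5.55e-05;  (½·δr/r)² = (0.5×0.107)² = 0.00287;  (1·δy/y)² = (1×0.0564)² = 0.00318;  (1·δa/a)² = (1×0.0831)² = 0.00691
δQ/Q = √(0.0130) = 0.114
Q = 9.895, so δQ = 0.114 × 9.895 = 1.13.

1.13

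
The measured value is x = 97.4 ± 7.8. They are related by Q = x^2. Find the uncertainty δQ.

Q ∝ x^2, so δQ/Q = |2| · δx/x = 2 × 0.0801 = 0.160.
Q = 9490, so δQ = 0.160 × 9490 = 1520.

1520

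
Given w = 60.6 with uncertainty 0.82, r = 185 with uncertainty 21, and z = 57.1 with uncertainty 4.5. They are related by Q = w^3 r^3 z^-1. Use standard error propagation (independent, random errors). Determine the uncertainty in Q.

Products/powers → add relative errors in quadrature, weighted by exponent:
  (3·δw/w)² = (3×0.0135)² = 0.00165;  (3·δr/r)² = (3×0.114)² = 0.116;  (-1·δz/z)² = (-1×0.0788)² = 0.00621
δQ/Q = √(0.124) = 0.352
Q = 2.47e+10, so δQ = 0.352 × 2.47e+10 = 8.68e+09.

8.68e+09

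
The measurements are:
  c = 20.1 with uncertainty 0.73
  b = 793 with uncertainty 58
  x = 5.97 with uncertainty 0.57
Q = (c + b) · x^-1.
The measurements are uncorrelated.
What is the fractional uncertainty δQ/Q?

0.119

Let u = c + b = 813. δu = √(δc² + δb²) = √(0.533 + 3360) = 58.0, so δu/u = 0.0713.
Q is then a monomial in u, x:
δQ/Q = √((δu/u)² + (-1·δx/x)²) = √(0.00509 + 0.00912) = 0.119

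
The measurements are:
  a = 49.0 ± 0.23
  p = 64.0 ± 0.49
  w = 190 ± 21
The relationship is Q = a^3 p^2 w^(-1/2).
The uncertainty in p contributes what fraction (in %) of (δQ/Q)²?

6.72%

(δQ/Q)² = (3·δa/a)² + (2·δp/p)² + (−½·δw/w)²
  a term: (3×0.00469)² = 0.000198
  p term: (2×0.00766)² = 0.000234
  w term: (-0.5×0.111)² = 0.00305
Total = 0.00349. Share from p = 0.000234/0.00349 = 0.0672.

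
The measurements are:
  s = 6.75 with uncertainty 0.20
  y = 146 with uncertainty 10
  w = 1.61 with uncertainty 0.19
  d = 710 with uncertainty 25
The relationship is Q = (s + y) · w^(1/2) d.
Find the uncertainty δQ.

Let u = s + y = 153. δu = √(δs² + δy²) = √(0.0400 + 100) = 10.0, so δu/u = 0.0655.
Q is then a monomial in u, w, d:
δQ/Q = √((δu/u)² + (½·δw/w)² + (1·δd/d)²) = √(0.00429 + 0.00348 + 0.00124) = 0.0949
Q = 1.38e+05, so δQ = 0.0949 × 1.38e+05 = 13100.

13100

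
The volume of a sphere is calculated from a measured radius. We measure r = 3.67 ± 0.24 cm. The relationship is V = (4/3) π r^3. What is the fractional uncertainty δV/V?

0.196

V ∝ r^3, so δV/V = |3| · δr/r = 3 × 0.0654 = 0.196.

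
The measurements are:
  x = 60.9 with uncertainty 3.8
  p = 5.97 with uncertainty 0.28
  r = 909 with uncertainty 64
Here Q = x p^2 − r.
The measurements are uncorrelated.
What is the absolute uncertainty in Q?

Let w = x·p^2 = 2170. δw/w = √((1·δx/x)² + (2·δp/p)²) = √(0.00389 + 0.00880) = 0.113, so δw = 245.
Q = w − r: δQ = √(δw² + δr²) = √(59800 + 4100) = 253

253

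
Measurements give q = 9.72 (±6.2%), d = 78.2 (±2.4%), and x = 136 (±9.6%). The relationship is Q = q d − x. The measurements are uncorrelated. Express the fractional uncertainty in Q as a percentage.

Let p = q·d = 760. δp/p = √((1·δq/q)² + (1·δd/d)²) = √(0.00384 + 0.000576) = 0.0665, so δp = 50.5.
Q = p − x: δQ = √(δp² + δx²) = √(2550 + 170) = 52.2
Q = 624, so δQ/Q = 52.2/624 = 0.0836.

8.36%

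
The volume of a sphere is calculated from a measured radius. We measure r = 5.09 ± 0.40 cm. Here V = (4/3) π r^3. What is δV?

130 cm^3

Relative error in a monomial: (δV/V)² = Σ (nᵢ · δxᵢ/xᵢ)².
  (3·δr/r)² = (3×0.0786)² = 0.0556
δV/V = √(0.0556) = 0.236
V = 552 cm^3, so δV = 0.236 × 552 = 130 cm^3.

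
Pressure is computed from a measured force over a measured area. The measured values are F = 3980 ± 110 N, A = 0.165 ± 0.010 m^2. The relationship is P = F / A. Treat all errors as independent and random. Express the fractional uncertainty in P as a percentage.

For a monomial P ∝ F, A^-1, fractional errors add in quadrature:
  (1·δF/F)² = (1×0.0276)² = 0.000764;  (-1·δA/A)² = (-1×0.0606)² = 0.00367
δP/P = √(0.00444) = 0.0666

6.66%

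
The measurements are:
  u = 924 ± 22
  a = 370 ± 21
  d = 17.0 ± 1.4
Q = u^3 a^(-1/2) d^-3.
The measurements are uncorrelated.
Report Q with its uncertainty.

8350 ± 2160

Each factor contributes (exponent × relative error)² to (δQ/Q)²:
  (3·δu/u)² = (3×0.0238)² = 0.00510;  (−½·δa/a)² = (-0.5×0.0568)² = 0.000805;  (-3·δd/d)² = (-3×0.0824)² = 0.0610
δQ/Q = √(0.0669) = 0.259
Q = 8350, so δQ = 0.259 × 8350 = 2160.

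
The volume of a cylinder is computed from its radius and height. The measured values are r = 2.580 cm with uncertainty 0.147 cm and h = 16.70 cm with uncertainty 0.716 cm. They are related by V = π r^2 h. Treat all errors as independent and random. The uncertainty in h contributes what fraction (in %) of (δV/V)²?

12.4%

(δV/V)² = (2·δr/r)² + (1·δh/h)²
  r term: (2×0.0570)² = 0.0130
  h term: (1×0.0429)² = 0.00184
Total = 0.0148. Share from h = 0.00184/0.0148 = 0.124.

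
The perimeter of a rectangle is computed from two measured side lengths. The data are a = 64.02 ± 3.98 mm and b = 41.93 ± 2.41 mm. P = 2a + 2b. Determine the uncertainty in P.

P is a linear combination, so absolute uncertainties add in quadrature:
  (2·δa)² = 63.4;  (2·δb)² = 23.2
δP = √(86.6) = 9.31 mm

9.31 mm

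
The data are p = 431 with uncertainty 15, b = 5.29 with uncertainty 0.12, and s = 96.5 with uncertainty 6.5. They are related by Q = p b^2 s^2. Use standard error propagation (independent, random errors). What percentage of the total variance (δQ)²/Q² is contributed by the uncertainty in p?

5.66%

(δQ/Q)² = (1·δp/p)² + (2·δb/b)² + (2·δs/s)²
  p term: (1×0.0348)² = 0.00121
  b term: (2×0.0227)² = 0.00206
  s term: (2×0.0674)² = 0.0181
Total = 0.0214. Share from p = 0.00121/0.0214 = 0.0566.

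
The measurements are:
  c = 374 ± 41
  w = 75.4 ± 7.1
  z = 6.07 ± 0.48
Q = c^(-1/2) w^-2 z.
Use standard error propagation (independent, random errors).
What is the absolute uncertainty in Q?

Products/powers → add relative errors in quadrature, weighted by exponent:
  (−½·δc/c)² = (-0.5×0.110)² = 0.00300;  (-2·δw/w)² = (-2×0.0942)² = 0.0355;  (1·δz/z)² = (1×0.0791)² = 0.00625
δQ/Q = √(0.0447) = 0.211
Q = 5.52e-05, so δQ = 0.211 × 5.52e-05 = 1.17e-05.

1.17e-05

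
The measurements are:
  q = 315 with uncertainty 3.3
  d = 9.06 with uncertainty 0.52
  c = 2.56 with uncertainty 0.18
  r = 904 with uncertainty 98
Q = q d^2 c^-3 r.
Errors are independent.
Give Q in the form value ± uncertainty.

For a monomial Q ∝ q, d^2, c^-3, r, fractional errors add in quadrature:
  (1·δq/q)² = (1×0.0105)² = 0.000110;  (2·δd/d)² = (2×0.0574)² = 0.0132;  (-3·δc/c)² = (-3×0.0703)² = 0.0445;  (1·δr/r)² = (1×0.108)² = 0.0118
δQ/Q = √(0.0695) = 0.264
Q = 1.39e+06, so δQ = 0.264 × 1.39e+06 = 3.67e+05.

(1.39 ± 0.367) × 10^6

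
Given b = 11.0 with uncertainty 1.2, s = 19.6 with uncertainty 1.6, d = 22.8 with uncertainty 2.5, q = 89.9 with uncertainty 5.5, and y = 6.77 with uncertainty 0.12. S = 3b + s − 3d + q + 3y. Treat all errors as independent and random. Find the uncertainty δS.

10.1

Each term contributes (cᵢ δxᵢ)² to (δS)²:
  (3·δb)² = 13.0;  (δs)² = 2.56;  (3·δd)² = 56.2;  (δq)² = 30.2;  (3·δy)² = 0.130
δS = √(102) = 10.1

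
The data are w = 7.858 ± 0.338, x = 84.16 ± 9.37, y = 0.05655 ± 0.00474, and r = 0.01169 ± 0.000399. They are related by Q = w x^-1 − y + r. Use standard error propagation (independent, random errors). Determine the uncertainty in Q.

0.0121

Let p = w·x^-1 = 0.09337. δp/p = √((1·δw/w)² + (-1·δx/x)²) = √(0.00185 + 0.0124) = 0.119, so δp = 0.0111.
Q = p − y + r: δQ = √(δp² + δy² + δr²) = √(0.000124 + 2.25e-05 + 1.59e-07) = 0.0121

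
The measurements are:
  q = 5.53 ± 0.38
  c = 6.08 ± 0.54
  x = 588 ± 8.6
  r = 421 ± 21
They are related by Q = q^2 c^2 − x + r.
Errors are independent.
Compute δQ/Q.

0.265

Let p = q^2·c^2 = 1130. δp/p = √((2·δq/q)² + (2·δc/c)²) = √(0.0189 + 0.0316) = 0.225, so δp = 254.
Q = p − x + r: δQ = √(δp² + δx² + δr²) = √(64500 + 74.0 + 441) = 255
Q = 963, so δQ/Q = 255/963 = 0.265.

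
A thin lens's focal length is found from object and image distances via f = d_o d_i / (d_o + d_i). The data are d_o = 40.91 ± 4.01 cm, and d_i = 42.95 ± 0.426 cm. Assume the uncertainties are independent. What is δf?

1.06 cm

∂f/∂d_o = (d_i/(d_o+d_i))² = 0.262;  ∂f/∂d_i = (d_o/(d_o+d_i))² = 0.238
δf = √((∂f/∂d_o · δd_o)² + (∂f/∂d_i · δd_i)²) = √(1.11 + 0.0103) = 1.06 cm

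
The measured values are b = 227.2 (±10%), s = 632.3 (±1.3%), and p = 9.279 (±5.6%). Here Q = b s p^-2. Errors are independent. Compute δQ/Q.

0.151

Products/powers → add relative errors in quadrature, weighted by exponent:
  (1·δb/b)² = (1×0.100)² = 0.0100;  (1·δs/s)² = (1×0.0130)² = 0.000169;  (-2·δp/p)² = (-2×0.0560)² = 0.0125
δQ/Q = √(0.0227) = 0.151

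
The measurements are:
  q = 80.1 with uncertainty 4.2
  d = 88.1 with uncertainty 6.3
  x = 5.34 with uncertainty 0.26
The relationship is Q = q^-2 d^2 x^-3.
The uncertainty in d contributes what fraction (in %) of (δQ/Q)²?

(δQ/Q)² = (-2·δq/q)² + (2·δd/d)² + (-3·δx/x)²
  q term: (-2×0.0524)² = 0.0110
  d term: (2×0.0715)² = 0.0205
  x term: (-3×0.0487)² = 0.0213
Total = 0.0528. Share from d = 0.0205/0.0528 = 0.387.

38.7%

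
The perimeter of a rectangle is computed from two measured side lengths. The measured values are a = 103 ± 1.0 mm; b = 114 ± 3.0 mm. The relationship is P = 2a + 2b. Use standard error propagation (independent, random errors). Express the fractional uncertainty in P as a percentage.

1.46%

For a sum/difference, combine absolute errors in quadrature:
  (2·δa)² = 4.00;  (2·δb)² = 36.0
δP = √(40.0) = 6.32 mm
P = 434 mm, so δP/P = 6.32/434 = 0.0146.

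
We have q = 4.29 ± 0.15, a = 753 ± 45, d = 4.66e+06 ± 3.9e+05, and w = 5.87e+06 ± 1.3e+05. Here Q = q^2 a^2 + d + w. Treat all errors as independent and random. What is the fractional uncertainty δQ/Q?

0.0717

Let p = q^2·a^2 = 1.04e+07. δp/p = √((2·δq/q)² + (2·δa/a)²) = √(0.00489 + 0.0143) = 0.138, so δp = 1.45e+06.
Q = p + d + w: δQ = √(δp² + δd² + δw²) = √(2.09e+12 + 1.52e+11 + 1.69e+10) = 1.5e+06
Q = 2.1e+07, so δQ/Q = 1.5e+06/2.1e+07 = 0.0717.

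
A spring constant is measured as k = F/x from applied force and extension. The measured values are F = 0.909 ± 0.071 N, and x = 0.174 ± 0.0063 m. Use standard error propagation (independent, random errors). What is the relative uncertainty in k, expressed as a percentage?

k is a product of powers, so relative uncertainties combine in quadrature:
  (1·δF/F)² = (1×0.0781)² = 0.00610;  (-1·δx/x)² = (-1×0.0362)² = 0.00131
δk/k = √(0.00741) = 0.0861

8.61%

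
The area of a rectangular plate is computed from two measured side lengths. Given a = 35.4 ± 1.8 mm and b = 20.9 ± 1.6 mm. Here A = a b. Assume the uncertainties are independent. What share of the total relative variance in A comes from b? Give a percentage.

69.4%

(δA/A)² = (1·δa/a)² + (1·δb/b)²
  a term: (1×0.0508)² = 0.00259
  b term: (1×0.0766)² = 0.00586
Total = 0.00845. Share from b = 0.00586/0.00845 = 0.694.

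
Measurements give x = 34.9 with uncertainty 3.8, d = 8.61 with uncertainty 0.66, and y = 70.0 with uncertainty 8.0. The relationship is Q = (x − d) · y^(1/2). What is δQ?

Let u = x − d = 26.3. δu = √(δx² + δd²) = √(14.4 + 0.436) = 3.86, so δu/u = 0.147.
Q is then a monomial in u, y:
δQ/Q = √((δu/u)² + (½·δy/y)²) = √(0.0215 + 0.00327) = 0.157
Q = 220, so δQ = 0.157 × 220 = 34.6.

34.6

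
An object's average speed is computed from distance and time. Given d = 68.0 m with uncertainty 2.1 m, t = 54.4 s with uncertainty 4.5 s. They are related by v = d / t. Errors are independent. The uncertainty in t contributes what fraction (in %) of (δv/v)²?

(δv/v)² = (1·δd/d)² + (-1·δt/t)²
  d term: (1×0.0309)² = 0.000954
  t term: (-1×0.0827)² = 0.00684
Total = 0.00780. Share from t = 0.00684/0.00780 = 0.878.

87.8%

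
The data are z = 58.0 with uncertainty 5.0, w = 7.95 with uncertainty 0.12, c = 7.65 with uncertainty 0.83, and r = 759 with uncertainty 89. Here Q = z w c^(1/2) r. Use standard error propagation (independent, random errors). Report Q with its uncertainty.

For a monomial Q ∝ z, w, c^(1/2), r, fractional errors add in quadrature:
  (1·δz/z)² = (1×0.0862)² = 0.00743;  (1·δw/w)² = (1×0.0151)² = 0.000228;  (½·δc/c)² = (0.5×0.108)² = 0.00294;  (1·δr/r)² = (1×0.117)² = 0.0137
δQ/Q = √(0.0244) = 0.156
Q = 9.68e+05, so δQ = 0.156 × 9.68e+05 = 1.51e+05.

(9.68 ± 1.51) × 10^5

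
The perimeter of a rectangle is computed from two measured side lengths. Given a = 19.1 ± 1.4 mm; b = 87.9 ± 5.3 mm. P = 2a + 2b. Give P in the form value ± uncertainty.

Each term contributes (cᵢ δxᵢ)² to (δP)²:
  (2·δa)² = 7.84;  (2·δb)² = 112
δP = √(120) = 11.0 mm
P = 214 mm.

214 ± 11.0 mm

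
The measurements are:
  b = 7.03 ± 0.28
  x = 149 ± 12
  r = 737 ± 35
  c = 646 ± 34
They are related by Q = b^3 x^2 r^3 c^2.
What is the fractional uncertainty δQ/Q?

0.268

Products/powers → add relative errors in quadrature, weighted by exponent:
  (3·δb/b)² = (3×0.0398)² = 0.0143;  (2·δx/x)² = (2×0.0805)² = 0.0259;  (3·δr/r)² = (3×0.0475)² = 0.0203;  (2·δc/c)² = (2×0.0526)² = 0.0111
δQ/Q = √(0.0716) = 0.268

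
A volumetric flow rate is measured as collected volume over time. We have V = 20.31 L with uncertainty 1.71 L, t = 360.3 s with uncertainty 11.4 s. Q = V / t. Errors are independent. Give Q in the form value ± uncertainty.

0.05637 ± 0.00507 L/s

Relative error in a monomial: (δQ/Q)² = Σ (nᵢ · δxᵢ/xᵢ)².
  (1·δV/V)² = (1×0.0842)² = 0.00709;  (-1·δt/t)² = (-1×0.0316)² = 0.00100
δQ/Q = √(0.00809) = 0.0899
Q = 0.05637 L/s, so δQ = 0.0899 × 0.05637 = 0.00507 L/s.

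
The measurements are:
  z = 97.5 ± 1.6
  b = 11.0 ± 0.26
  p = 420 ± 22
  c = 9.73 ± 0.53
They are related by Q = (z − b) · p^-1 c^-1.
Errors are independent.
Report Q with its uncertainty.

0.0212 ± 0.00165

Let u = z − b = 86.5. δu = √(δz² + δb²) = √(2.56 + 0.0676) = 1.62, so δu/u = 0.0187.
Q is then a monomial in u, p, c:
δQ/Q = √((δu/u)² + (-1·δp/p)² + (-1·δc/c)²) = √(0.000351 + 0.00274 + 0.00297) = 0.0779
Q = 0.0212, so δQ = 0.0779 × 0.0212 = 0.00165.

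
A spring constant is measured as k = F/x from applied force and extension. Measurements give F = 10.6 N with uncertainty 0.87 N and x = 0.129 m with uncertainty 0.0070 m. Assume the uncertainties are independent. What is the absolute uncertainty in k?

Products/powers → add relative errors in quadrature, weighted by exponent:
  (1·δF/F)² = (1×0.0821)² = 0.00674;  (-1·δx/x)² = (-1×0.0543)² = 0.00294
δk/k = √(0.00968) = 0.0984
k = 82.2 N/m, so δk = 0.0984 × 82.2 = 8.08 N/m.

8.08 N/m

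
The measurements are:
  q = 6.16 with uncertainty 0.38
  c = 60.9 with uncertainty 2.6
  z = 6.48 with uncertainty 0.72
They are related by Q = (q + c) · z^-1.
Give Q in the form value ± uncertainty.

Let u = q + c = 67.1. δu = √(δq² + δc²) = √(0.144 + 6.76) = 2.63, so δu/u = 0.0392.
Q is then a monomial in u, z:
δQ/Q = √((δu/u)² + (-1·δz/z)²) = √(0.00154 + 0.0123) = 0.118
Q = 10.3, so δQ = 0.118 × 10.3 = 1.22.

10.3 ± 1.22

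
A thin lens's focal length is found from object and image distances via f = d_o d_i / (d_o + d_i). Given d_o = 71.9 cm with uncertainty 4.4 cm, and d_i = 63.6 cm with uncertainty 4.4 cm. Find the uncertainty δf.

∂f/∂d_o = (d_i/(d_o+d_i))² = 0.220;  ∂f/∂d_i = (d_o/(d_o+d_i))² = 0.282
δf = √((∂f/∂d_o · δd_o)² + (∂f/∂d_i · δd_i)²) = √(0.940 + 1.53) = 1.57 cm

1.57 cm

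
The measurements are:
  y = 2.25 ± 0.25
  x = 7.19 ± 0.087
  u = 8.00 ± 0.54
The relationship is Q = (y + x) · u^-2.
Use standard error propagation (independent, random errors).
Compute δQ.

0.0203

Let w = y + x = 9.44. δw = √(δy² + δx²) = √(0.0625 + 0.00757) = 0.265, so δw/w = 0.0280.
Q is then a monomial in w, u:
δQ/Q = √((δw/w)² + (-2·δu/u)²) = √(0.000786 + 0.0182) = 0.138
Q = 0.148, so δQ = 0.138 × 0.148 = 0.0203.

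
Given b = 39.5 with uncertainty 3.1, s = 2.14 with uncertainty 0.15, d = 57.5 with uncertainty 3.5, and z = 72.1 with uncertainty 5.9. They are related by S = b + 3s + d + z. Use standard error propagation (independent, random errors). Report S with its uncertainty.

Absolute uncertainties add in quadrature for a linear combination:
  (δb)² = 9.61;  (3·δs)² = 0.202;  (δd)² = 12.2;  (δz)² = 34.8
δS = √(56.9) = 7.54
S = 176.

176 ± 7.54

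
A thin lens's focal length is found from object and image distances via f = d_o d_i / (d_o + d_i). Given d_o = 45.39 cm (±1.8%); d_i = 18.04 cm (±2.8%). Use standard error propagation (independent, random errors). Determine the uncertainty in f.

∂f/∂d_o = (d_i/(d_o+d_i))² = 0.0809;  ∂f/∂d_i = (d_o/(d_o+d_i))² = 0.512
δf = √((∂f/∂d_o · δd_o)² + (∂f/∂d_i · δd_i)²) = √(0.00437 + 0.0669) = 0.267 cm

0.267 cm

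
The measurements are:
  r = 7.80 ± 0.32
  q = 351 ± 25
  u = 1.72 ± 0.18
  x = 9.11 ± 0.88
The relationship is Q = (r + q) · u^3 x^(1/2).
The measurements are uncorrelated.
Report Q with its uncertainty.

5510 ± 1790

Let w = r + q = 359. δw = √(δr² + δq²) = √(0.102 + 625) = 25.0, so δw/w = 0.0697.
Q is then a monomial in w, u, x:
δQ/Q = √((δw/w)² + (3·δu/u)² + (½·δx/x)²) = √(0.00486 + 0.0986 + 0.00233) = 0.325
Q = 5510, so δQ = 0.325 × 5510 = 1790.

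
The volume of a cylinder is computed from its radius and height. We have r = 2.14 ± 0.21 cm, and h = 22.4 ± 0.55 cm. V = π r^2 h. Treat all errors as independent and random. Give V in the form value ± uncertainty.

For a monomial V ∝ r^2, h, fractional errors add in quadrature:
  (2·δr/r)² = (2×0.0981)² = 0.0385;  (1·δh/h)² = (1×0.0246)² = 0.000603
δV/V = √(0.0391) = 0.198
V = 322 cm^3, so δV = 0.198 × 322 = 63.7 cm^3.

322 ± 63.7 cm^3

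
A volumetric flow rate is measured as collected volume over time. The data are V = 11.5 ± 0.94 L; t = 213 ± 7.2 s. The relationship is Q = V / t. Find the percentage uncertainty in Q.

For a monomial Q ∝ V, t^-1, fractional errors add in quadrature:
  (1·δV/V)² = (1×0.0817)² = 0.00668;  (-1·δt/t)² = (-1×0.0338)² = 0.00114
δQ/Q = √(0.00782) = 0.0885

8.85%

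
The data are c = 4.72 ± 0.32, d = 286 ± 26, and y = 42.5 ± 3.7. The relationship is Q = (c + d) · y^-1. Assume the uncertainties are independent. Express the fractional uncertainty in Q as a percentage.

Let u = c + d = 291. δu = √(δc² + δd²) = √(0.102 + 676) = 26.0, so δu/u = 0.0894.
Q is then a monomial in u, y:
δQ/Q = √((δu/u)² + (-1·δy/y)²) = √(0.00800 + 0.00758) = 0.125

12.5%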